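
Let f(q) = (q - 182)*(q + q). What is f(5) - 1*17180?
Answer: -18950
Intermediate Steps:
f(q) = 2*q*(-182 + q) (f(q) = (-182 + q)*(2*q) = 2*q*(-182 + q))
f(5) - 1*17180 = 2*5*(-182 + 5) - 1*17180 = 2*5*(-177) - 17180 = -1770 - 17180 = -18950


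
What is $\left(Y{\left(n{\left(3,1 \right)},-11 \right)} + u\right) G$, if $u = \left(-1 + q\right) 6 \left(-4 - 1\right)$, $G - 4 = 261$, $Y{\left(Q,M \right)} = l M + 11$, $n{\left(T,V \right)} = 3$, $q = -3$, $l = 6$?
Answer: $17225$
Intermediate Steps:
$Y{\left(Q,M \right)} = 11 + 6 M$ ($Y{\left(Q,M \right)} = 6 M + 11 = 11 + 6 M$)
$G = 265$ ($G = 4 + 261 = 265$)
$u = 120$ ($u = \left(-1 - 3\right) 6 \left(-4 - 1\right) = \left(-4\right) 6 \left(-5\right) = \left(-24\right) \left(-5\right) = 120$)
$\left(Y{\left(n{\left(3,1 \right)},-11 \right)} + u\right) G = \left(\left(11 + 6 \left(-11\right)\right) + 120\right) 265 = \left(\left(11 - 66\right) + 120\right) 265 = \left(-55 + 120\right) 265 = 65 \cdot 265 = 17225$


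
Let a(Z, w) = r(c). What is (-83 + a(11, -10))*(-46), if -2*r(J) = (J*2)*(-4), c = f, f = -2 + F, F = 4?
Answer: 3450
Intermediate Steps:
f = 2 (f = -2 + 4 = 2)
c = 2
r(J) = 4*J (r(J) = -J*2*(-4)/2 = -2*J*(-4)/2 = -(-4)*J = 4*J)
a(Z, w) = 8 (a(Z, w) = 4*2 = 8)
(-83 + a(11, -10))*(-46) = (-83 + 8)*(-46) = -75*(-46) = 3450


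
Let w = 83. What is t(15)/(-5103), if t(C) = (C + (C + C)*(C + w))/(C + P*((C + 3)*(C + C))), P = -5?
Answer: 197/913437 ≈ 0.00021567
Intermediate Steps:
t(C) = (C + 2*C*(83 + C))/(C - 10*C*(3 + C)) (t(C) = (C + (C + C)*(C + 83))/(C - 5*(C + 3)*(C + C)) = (C + (2*C)*(83 + C))/(C - 5*(3 + C)*2*C) = (C + 2*C*(83 + C))/(C - 10*C*(3 + C)))
t(15)/(-5103) = ((167 + 2*15)/(-29 - 10*15))/(-5103) = ((167 + 30)/(-29 - 150))*(-1/5103) = (197/(-179))*(-1/5103) = -1/179*197*(-1/5103) = -197/179*(-1/5103) = 197/913437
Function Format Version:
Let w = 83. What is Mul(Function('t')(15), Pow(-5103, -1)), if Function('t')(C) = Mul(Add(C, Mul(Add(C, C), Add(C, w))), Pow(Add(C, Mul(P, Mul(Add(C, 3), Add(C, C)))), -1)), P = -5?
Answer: Rational(197, 913437) ≈ 0.00021567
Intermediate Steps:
Function('t')(C) = Mul(Pow(Add(C, Mul(-10, C, Add(3, C))), -1), Add(C, Mul(2, C, Add(83, C)))) (Function('t')(C) = Mul(Add(C, Mul(Add(C, C), Add(C, 83))), Pow(Add(C, Mul(-5, Mul(Add(C, 3), Add(C, C)))), -1)) = Mul(Add(C, Mul(Mul(2, C), Add(83, C))), Pow(Add(C, Mul(-5, Mul(Add(3, C), Mul(2, C)))), -1)) = Mul(Add(C, Mul(2, C, Add(83, C))), Pow(Add(C, Mul(-5, Mul(2, C, Add(3, C)))), -1)) = Mul(Add(C, Mul(2, C, Add(83, C))), Pow(Add(C, Mul(-10, C, Add(3, C))), -1)) = Mul(Pow(Add(C, Mul(-10, C, Add(3, C))), -1), Add(C, Mul(2, C, Add(83, C)))))
Mul(Function('t')(15), Pow(-5103, -1)) = Mul(Mul(Pow(Add(-29, Mul(-10, 15)), -1), Add(167, Mul(2, 15))), Pow(-5103, -1)) = Mul(Mul(Pow(Add(-29, -150), -1), Add(167, 30)), Rational(-1, 5103)) = Mul(Mul(Pow(-179, -1), 197), Rational(-1, 5103)) = Mul(Mul(Rational(-1, 179), 197), Rational(-1, 5103)) = Mul(Rational(-197, 179), Rational(-1, 5103)) = Rational(197, 913437)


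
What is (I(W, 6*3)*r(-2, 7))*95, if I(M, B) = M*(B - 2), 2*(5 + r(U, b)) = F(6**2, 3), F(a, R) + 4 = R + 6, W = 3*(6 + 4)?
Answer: -114000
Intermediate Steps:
W = 30 (W = 3*10 = 30)
F(a, R) = 2 + R (F(a, R) = -4 + (R + 6) = -4 + (6 + R) = 2 + R)
r(U, b) = -5/2 (r(U, b) = -5 + (2 + 3)/2 = -5 + (1/2)*5 = -5 + 5/2 = -5/2)
I(M, B) = M*(-2 + B)
(I(W, 6*3)*r(-2, 7))*95 = ((30*(-2 + 6*3))*(-5/2))*95 = ((30*(-2 + 18))*(-5/2))*95 = ((30*16)*(-5/2))*95 = (480*(-5/2))*95 = -1200*95 = -114000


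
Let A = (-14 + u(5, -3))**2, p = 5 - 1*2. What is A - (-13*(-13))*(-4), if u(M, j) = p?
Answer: 797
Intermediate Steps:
p = 3 (p = 5 - 2 = 3)
u(M, j) = 3
A = 121 (A = (-14 + 3)**2 = (-11)**2 = 121)
A - (-13*(-13))*(-4) = 121 - (-13*(-13))*(-4) = 121 - 169*(-4) = 121 - 1*(-676) = 121 + 676 = 797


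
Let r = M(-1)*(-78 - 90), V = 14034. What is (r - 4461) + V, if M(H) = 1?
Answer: 9405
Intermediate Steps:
r = -168 (r = 1*(-78 - 90) = 1*(-168) = -168)
(r - 4461) + V = (-168 - 4461) + 14034 = -4629 + 14034 = 9405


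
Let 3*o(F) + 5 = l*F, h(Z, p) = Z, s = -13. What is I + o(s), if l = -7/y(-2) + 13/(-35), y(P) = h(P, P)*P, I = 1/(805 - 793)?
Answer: 799/105 ≈ 7.6095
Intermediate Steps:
I = 1/12 ≈ 0.083333
y(P) = P² (y(P) = P*P = P²)
l = -297/140 (l = -7/((-2)²) + 13/(-35) = -7/4 + 13*(-1/35) = -7*¼ - 13/35 = -7/4 - 13/35 = -297/140 ≈ -2.1214)
o(F) = -5/3 - 99*F/140 (o(F) = -5/3 + (-297*F/140)/3 = -5/3 - 99*F/140)
I + o(s) = 1/12 + (-5/3 - 99/140*(-13)) = 1/12 + (-5/3 + 1287/140) = 1/12 + 3161/420 = 799/105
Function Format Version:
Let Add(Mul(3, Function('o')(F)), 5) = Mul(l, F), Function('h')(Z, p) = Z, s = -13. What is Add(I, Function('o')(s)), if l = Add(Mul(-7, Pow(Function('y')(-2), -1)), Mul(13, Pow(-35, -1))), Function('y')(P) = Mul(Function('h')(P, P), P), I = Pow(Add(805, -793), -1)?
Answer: Rational(799, 105) ≈ 7.6095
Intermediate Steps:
I = Rational(1, 12) (I = Pow(12, -1) = Rational(1, 12) ≈ 0.083333)
Function('y')(P) = Pow(P, 2) (Function('y')(P) = Mul(P, P) = Pow(P, 2))
l = Rational(-297, 140) (l = Add(Mul(-7, Pow(Pow(-2, 2), -1)), Mul(13, Pow(-35, -1))) = Add(Mul(-7, Pow(4, -1)), Mul(13, Rational(-1, 35))) = Add(Mul(-7, Rational(1, 4)), Rational(-13, 35)) = Add(Rational(-7, 4), Rational(-13, 35)) = Rational(-297, 140) ≈ -2.1214)
Function('o')(F) = Add(Rational(-5, 3), Mul(Rational(-99, 140), F)) (Function('o')(F) = Add(Rational(-5, 3), Mul(Rational(1, 3), Mul(Rational(-297, 140), F))) = Add(Rational(-5, 3), Mul(Rational(-99, 140), F)))
Add(I, Function('o')(s)) = Add(Rational(1, 12), Add(Rational(-5, 3), Mul(Rational(-99, 140), -13))) = Add(Rational(1, 12), Add(Rational(-5, 3), Rational(1287, 140))) = Add(Rational(1, 12), Rational(3161, 420)) = Rational(799, 105)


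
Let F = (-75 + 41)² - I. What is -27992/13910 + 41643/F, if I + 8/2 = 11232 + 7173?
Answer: -106197617/23987795 ≈ -4.4272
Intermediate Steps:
I = 18401 (I = -4 + (11232 + 7173) = -4 + 18405 = 18401)
F = -17245 (F = (-75 + 41)² - 1*18401 = (-34)² - 18401 = 1156 - 18401 = -17245)
-27992/13910 + 41643/F = -27992/13910 + 41643/(-17245) = -27992*1/13910 + 41643*(-1/17245) = -13996/6955 - 41643/17245 = -106197617/23987795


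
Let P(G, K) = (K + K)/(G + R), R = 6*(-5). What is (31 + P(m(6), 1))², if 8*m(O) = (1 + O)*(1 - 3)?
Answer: 15437041/16129 ≈ 957.10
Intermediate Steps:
R = -30
m(O) = -¼ - O/4 (m(O) = ((1 + O)*(1 - 3))/8 = ((1 + O)*(-2))/8 = (-2 - 2*O)/8 = -¼ - O/4)
P(G, K) = 2*K/(-30 + G) (P(G, K) = (K + K)/(G - 30) = (2*K)/(-30 + G) = 2*K/(-30 + G))
(31 + P(m(6), 1))² = (31 + 2*1/(-30 + (-¼ - ¼*6)))² = (31 + 2*1/(-30 + (-¼ - 3/2)))² = (31 + 2*1/(-30 - 7/4))² = (31 + 2*1/(-127/4))² = (31 + 2*1*(-4/127))² = (31 - 8/127)² = (3929/127)² = 15437041/16129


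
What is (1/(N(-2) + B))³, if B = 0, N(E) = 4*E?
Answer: -1/512 ≈ -0.0019531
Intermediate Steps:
(1/(N(-2) + B))³ = (1/(4*(-2) + 0))³ = (1/(-8 + 0))³ = (1/(-8))³ = (-⅛)³ = -1/512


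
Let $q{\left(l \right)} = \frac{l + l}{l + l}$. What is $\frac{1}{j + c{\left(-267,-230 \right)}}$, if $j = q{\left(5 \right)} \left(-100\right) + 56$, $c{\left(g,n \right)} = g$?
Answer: $- \frac{1}{311} \approx -0.0032154$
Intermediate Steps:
$q{\left(l \right)} = 1$ ($q{\left(l \right)} = \frac{2 l}{2 l} = 2 l \frac{1}{2 l} = 1$)
$j = -44$ ($j = 1 \left(-100\right) + 56 = -100 + 56 = -44$)
$\frac{1}{j + c{\left(-267,-230 \right)}} = \frac{1}{-44 - 267} = \frac{1}{-311} = - \frac{1}{311}$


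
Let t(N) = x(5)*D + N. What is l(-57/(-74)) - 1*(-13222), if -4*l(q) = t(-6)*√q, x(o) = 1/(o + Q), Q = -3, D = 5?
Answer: 13222 + 7*√4218/592 ≈ 13223.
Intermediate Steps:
x(o) = 1/(-3 + o) (x(o) = 1/(o - 3) = 1/(-3 + o))
t(N) = 5/2 + N (t(N) = 5/(-3 + 5) + N = 5/2 + N)
l(q) = 7*√q/8 (l(q) = -(5/2 - 6)*√q/4 = -(-7)*√q/8 = 7*√q/8)
l(-57/(-74)) - 1*(-13222) = 7*√(-57/(-74))/8 - 1*(-13222) = 7*√(-57*(-1/74))/8 + 13222 = 7*√(57/74)/8 + 13222 = 7*(√4218/74)/8 + 13222 = 7*√4218/592 + 13222 = 13222 + 7*√4218/592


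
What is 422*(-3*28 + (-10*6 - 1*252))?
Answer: -167112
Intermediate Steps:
422*(-3*28 + (-10*6 - 1*252)) = 422*(-84 + (-60 - 252)) = 422*(-84 - 312) = 422*(-396) = -167112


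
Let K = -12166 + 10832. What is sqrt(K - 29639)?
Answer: I*sqrt(30973) ≈ 175.99*I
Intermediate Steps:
K = -1334
sqrt(K - 29639) = sqrt(-1334 - 29639) = sqrt(-30973) = I*sqrt(30973)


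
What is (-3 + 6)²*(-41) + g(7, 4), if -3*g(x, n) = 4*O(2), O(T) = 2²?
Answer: -1123/3 ≈ -374.33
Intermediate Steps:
O(T) = 4
g(x, n) = -16/3 (g(x, n) = -4*4/3 = -⅓*16 = -16/3)
(-3 + 6)²*(-41) + g(7, 4) = (-3 + 6)²*(-41) - 16/3 = 3²*(-41) - 16/3 = 9*(-41) - 16/3 = -369 - 16/3 = -1123/3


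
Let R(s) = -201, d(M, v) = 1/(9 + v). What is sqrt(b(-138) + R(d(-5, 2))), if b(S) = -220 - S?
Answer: I*sqrt(283) ≈ 16.823*I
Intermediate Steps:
sqrt(b(-138) + R(d(-5, 2))) = sqrt((-220 - 1*(-138)) - 201) = sqrt((-220 + 138) - 201) = sqrt(-82 - 201) = sqrt(-283) = I*sqrt(283)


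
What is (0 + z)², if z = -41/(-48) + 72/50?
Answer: 7579009/1440000 ≈ 5.2632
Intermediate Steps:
z = 2753/1200 (z = -41*(-1/48) + 72*(1/50) = 41/48 + 36/25 = 2753/1200 ≈ 2.2942)
(0 + z)² = (0 + 2753/1200)² = (2753/1200)² = 7579009/1440000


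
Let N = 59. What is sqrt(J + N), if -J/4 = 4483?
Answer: I*sqrt(17873) ≈ 133.69*I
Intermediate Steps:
J = -17932 (J = -4*4483 = -17932)
sqrt(J + N) = sqrt(-17932 + 59) = sqrt(-17873) = I*sqrt(17873)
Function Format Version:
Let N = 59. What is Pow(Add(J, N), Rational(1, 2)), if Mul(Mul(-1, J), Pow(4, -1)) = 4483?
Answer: Mul(I, Pow(17873, Rational(1, 2))) ≈ Mul(133.69, I)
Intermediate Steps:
J = -17932 (J = Mul(-4, 4483) = -17932)
Pow(Add(J, N), Rational(1, 2)) = Pow(Add(-17932, 59), Rational(1, 2)) = Pow(-17873, Rational(1, 2)) = Mul(I, Pow(17873, Rational(1, 2)))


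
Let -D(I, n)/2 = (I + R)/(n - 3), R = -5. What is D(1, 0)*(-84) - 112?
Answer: 112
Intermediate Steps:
D(I, n) = -2*(-5 + I)/(-3 + n) (D(I, n) = -2*(I - 5)/(n - 3) = -2*(-5 + I)/(-3 + n))
D(1, 0)*(-84) - 112 = (2*(5 - 1*1)/(-3 + 0))*(-84) - 112 = (2*(5 - 1)/(-3))*(-84) - 112 = (2*(-⅓)*4)*(-84) - 112 = -8/3*(-84) - 112 = 224 - 112 = 112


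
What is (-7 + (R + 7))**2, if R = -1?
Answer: 1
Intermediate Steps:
(-7 + (R + 7))**2 = (-7 + (-1 + 7))**2 = (-7 + 6)**2 = (-1)**2 = 1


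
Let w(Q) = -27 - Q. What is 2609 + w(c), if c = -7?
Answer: 2589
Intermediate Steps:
2609 + w(c) = 2609 + (-27 - 1*(-7)) = 2609 + (-27 + 7) = 2609 - 20 = 2589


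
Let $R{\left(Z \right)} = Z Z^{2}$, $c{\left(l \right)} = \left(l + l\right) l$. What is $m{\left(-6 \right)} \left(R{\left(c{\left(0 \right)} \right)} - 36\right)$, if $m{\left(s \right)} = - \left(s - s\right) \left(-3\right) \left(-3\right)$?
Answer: $0$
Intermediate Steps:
$c{\left(l \right)} = 2 l^{2}$ ($c{\left(l \right)} = 2 l l = 2 l^{2}$)
$m{\left(s \right)} = 0$ ($m{\left(s \right)} = - 0 \left(-3\right) \left(-3\right) = - 0 \left(-3\right) = \left(-1\right) 0 = 0$)
$R{\left(Z \right)} = Z^{3}$
$m{\left(-6 \right)} \left(R{\left(c{\left(0 \right)} \right)} - 36\right) = 0 \left(\left(2 \cdot 0^{2}\right)^{3} - 36\right) = 0 \left(\left(2 \cdot 0\right)^{3} - 36\right) = 0 \left(0^{3} - 36\right) = 0 \left(0 - 36\right) = 0 \left(-36\right) = 0$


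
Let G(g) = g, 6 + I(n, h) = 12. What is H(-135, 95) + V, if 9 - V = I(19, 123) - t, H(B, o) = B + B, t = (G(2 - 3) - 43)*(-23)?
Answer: 745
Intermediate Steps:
I(n, h) = 6 (I(n, h) = -6 + 12 = 6)
t = 1012 (t = ((2 - 3) - 43)*(-23) = (-1 - 43)*(-23) = -44*(-23) = 1012)
H(B, o) = 2*B
V = 1015 (V = 9 - (6 - 1*1012) = 9 - (6 - 1012) = 9 - 1*(-1006) = 9 + 1006 = 1015)
H(-135, 95) + V = 2*(-135) + 1015 = -270 + 1015 = 745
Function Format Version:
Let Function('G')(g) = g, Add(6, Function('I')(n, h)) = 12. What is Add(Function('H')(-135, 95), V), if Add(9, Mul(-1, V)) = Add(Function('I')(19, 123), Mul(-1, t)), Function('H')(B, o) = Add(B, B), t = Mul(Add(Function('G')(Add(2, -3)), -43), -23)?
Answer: 745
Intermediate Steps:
Function('I')(n, h) = 6 (Function('I')(n, h) = Add(-6, 12) = 6)
t = 1012 (t = Mul(Add(Add(2, -3), -43), -23) = Mul(Add(-1, -43), -23) = Mul(-44, -23) = 1012)
Function('H')(B, o) = Mul(2, B)
V = 1015 (V = Add(9, Mul(-1, Add(6, Mul(-1, 1012)))) = Add(9, Mul(-1, Add(6, -1012))) = Add(9, Mul(-1, -1006)) = Add(9, 1006) = 1015)
Add(Function('H')(-135, 95), V) = Add(Mul(2, -135), 1015) = Add(-270, 1015) = 745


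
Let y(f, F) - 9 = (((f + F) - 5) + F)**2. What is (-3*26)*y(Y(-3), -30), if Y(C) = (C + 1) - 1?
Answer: -361374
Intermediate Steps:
Y(C) = C (Y(C) = (1 + C) - 1 = C)
y(f, F) = 9 + (-5 + f + 2*F)**2 (y(f, F) = 9 + (((f + F) - 5) + F)**2 = 9 + (((F + f) - 5) + F)**2 = 9 + ((-5 + F + f) + F)**2 = 9 + (-5 + f + 2*F)**2)
(-3*26)*y(Y(-3), -30) = (-3*26)*(9 + (-5 - 3 + 2*(-30))**2) = -78*(9 + (-5 - 3 - 60)**2) = -78*(9 + (-68)**2) = -78*(9 + 4624) = -78*4633 = -361374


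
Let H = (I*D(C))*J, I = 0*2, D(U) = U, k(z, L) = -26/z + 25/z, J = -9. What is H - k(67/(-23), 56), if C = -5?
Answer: -23/67 ≈ -0.34328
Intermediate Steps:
k(z, L) = -1/z
I = 0
H = 0 (H = (0*(-5))*(-9) = 0*(-9) = 0)
H - k(67/(-23), 56) = 0 - (-1)/(67/(-23)) = 0 - (-1)/(67*(-1/23)) = 0 - (-1)/(-67/23) = 0 - (-1)*(-23)/67 = 0 - 1*23/67 = 0 - 23/67 = -23/67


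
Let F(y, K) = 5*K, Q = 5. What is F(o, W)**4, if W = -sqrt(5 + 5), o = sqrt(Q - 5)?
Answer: 62500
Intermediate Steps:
o = 0 (o = sqrt(5 - 5) = sqrt(0) = 0)
W = -sqrt(10) ≈ -3.1623
F(o, W)**4 = (5*(-sqrt(10)))**4 = (-5*sqrt(10))**4 = 62500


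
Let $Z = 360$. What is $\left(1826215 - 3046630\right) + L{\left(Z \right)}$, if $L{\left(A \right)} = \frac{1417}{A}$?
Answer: $- \frac{439347983}{360} \approx -1.2204 \cdot 10^{6}$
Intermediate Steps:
$\left(1826215 - 3046630\right) + L{\left(Z \right)} = \left(1826215 - 3046630\right) + \frac{1417}{360} = -1220415 + 1417 \cdot \frac{1}{360} = -1220415 + \frac{1417}{360} = - \frac{439347983}{360}$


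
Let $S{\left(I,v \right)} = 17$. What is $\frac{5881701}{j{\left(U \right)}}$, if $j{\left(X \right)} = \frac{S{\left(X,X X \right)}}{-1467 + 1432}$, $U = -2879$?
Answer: $- \frac{205859535}{17} \approx -1.2109 \cdot 10^{7}$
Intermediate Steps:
$j{\left(X \right)} = - \frac{17}{35}$ ($j{\left(X \right)} = \frac{17}{-1467 + 1432} = \frac{17}{-35} = 17 \left(- \frac{1}{35}\right) = - \frac{17}{35}$)
$\frac{5881701}{j{\left(U \right)}} = \frac{5881701}{- \frac{17}{35}} = 5881701 \left(- \frac{35}{17}\right) = - \frac{205859535}{17}$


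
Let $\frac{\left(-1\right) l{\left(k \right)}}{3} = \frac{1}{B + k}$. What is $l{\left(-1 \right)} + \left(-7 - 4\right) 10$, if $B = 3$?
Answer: $- \frac{223}{2} \approx -111.5$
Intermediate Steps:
$l{\left(k \right)} = - \frac{3}{3 + k}$
$l{\left(-1 \right)} + \left(-7 - 4\right) 10 = - \frac{3}{3 - 1} + \left(-7 - 4\right) 10 = - \frac{3}{2} - 110 = - \frac{223}{2}$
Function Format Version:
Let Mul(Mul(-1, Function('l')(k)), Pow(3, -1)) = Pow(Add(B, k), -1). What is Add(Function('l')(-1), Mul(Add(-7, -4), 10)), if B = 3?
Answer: Rational(-223, 2) ≈ -111.50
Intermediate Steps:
Function('l')(k) = Mul(-3, Pow(Add(3, k), -1))
Add(Function('l')(-1), Mul(Add(-7, -4), 10)) = Add(Mul(-3, Pow(Add(3, -1), -1)), Mul(Add(-7, -4), 10)) = Add(Mul(-3, Pow(2, -1)), Mul(-11, 10)) = Add(Mul(-3, Rational(1, 2)), -110) = Add(Rational(-3, 2), -110) = Rational(-223, 2)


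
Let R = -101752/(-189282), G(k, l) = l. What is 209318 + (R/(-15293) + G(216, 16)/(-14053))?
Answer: 4257431110116077866/20339536657089 ≈ 2.0932e+5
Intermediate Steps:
R = 50876/94641 (R = -101752*(-1/189282) = 50876/94641 ≈ 0.53757)
209318 + (R/(-15293) + G(216, 16)/(-14053)) = 209318 + ((50876/94641)/(-15293) + 16/(-14053)) = 209318 + ((50876/94641)*(-1/15293) + 16*(-1/14053)) = 209318 + (-50876/1447344813 - 16/14053) = 209318 - 23872477436/20339536657089 = 4257431110116077866/20339536657089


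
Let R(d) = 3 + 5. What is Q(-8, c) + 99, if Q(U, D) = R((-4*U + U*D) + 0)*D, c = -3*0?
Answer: 99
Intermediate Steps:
R(d) = 8
c = 0
Q(U, D) = 8*D
Q(-8, c) + 99 = 8*0 + 99 = 0 + 99 = 99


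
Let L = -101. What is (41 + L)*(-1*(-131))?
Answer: -7860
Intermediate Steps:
(41 + L)*(-1*(-131)) = (41 - 101)*(-1*(-131)) = -60*131 = -7860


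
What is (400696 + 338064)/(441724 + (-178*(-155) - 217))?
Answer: 738760/469097 ≈ 1.5749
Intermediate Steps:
(400696 + 338064)/(441724 + (-178*(-155) - 217)) = 738760/(441724 + (27590 - 217)) = 738760/(441724 + 27373) = 738760/469097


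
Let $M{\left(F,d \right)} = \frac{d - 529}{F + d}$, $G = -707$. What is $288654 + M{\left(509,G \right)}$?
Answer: $\frac{9525788}{33} \approx 2.8866 \cdot 10^{5}$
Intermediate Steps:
$M{\left(F,d \right)} = \frac{-529 + d}{F + d}$
$288654 + M{\left(509,G \right)} = 288654 + \frac{-529 - 707}{509 - 707} = 288654 + \frac{1}{-198} \left(-1236\right) = 288654 - - \frac{206}{33} = 288654 + \frac{206}{33} = \frac{9525788}{33}$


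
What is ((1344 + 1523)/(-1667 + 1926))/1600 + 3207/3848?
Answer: 4527071/5387200 ≈ 0.84034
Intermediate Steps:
((1344 + 1523)/(-1667 + 1926))/1600 + 3207/3848 = (2867/259)*(1/1600) + 3207*(1/3848) = (2867*(1/259))*(1/1600) + 3207/3848 = (2867/259)*(1/1600) + 3207/3848 = 2867/414400 + 3207/3848 = 4527071/5387200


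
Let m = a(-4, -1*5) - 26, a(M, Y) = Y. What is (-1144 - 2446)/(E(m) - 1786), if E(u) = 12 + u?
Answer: 718/361 ≈ 1.9889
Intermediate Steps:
m = -31 (m = -1*5 - 26 = -5 - 26 = -31)
(-1144 - 2446)/(E(m) - 1786) = (-1144 - 2446)/((12 - 31) - 1786) = -3590/(-19 - 1786) = -3590/(-1805) = -3590*(-1/1805) = 718/361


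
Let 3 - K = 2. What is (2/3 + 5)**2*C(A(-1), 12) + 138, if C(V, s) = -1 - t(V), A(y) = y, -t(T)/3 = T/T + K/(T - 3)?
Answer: 6413/36 ≈ 178.14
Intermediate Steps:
K = 1 (K = 3 - 1*2 = 3 - 2 = 1)
t(T) = -3 - 3/(-3 + T) (t(T) = -3*(T/T + 1/(T - 3)) = -3*(1 + 1/(-3 + T)) = -3 - 3/(-3 + T))
C(V, s) = -1 - 3*(2 - V)/(-3 + V)
(2/3 + 5)**2*C(A(-1), 12) + 138 = (2/3 + 5)**2*((-3 + 2*(-1))/(-3 - 1)) + 138 = (2*(1/3) + 5)**2*((-3 - 2)/(-4)) + 138 = (2/3 + 5)**2*(-1/4*(-5)) + 138 = (17/3)**2*(5/4) + 138 = (289/9)*(5/4) + 138 = 1445/36 + 138 = 6413/36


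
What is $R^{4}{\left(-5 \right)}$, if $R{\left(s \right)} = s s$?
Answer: $390625$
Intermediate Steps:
$R{\left(s \right)} = s^{2}$
$R^{4}{\left(-5 \right)} = \left(\left(-5\right)^{2}\right)^{4} = 25^{4} = 390625$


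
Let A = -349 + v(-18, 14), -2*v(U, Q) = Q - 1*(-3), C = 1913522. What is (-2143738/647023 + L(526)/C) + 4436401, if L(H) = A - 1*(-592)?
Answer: 845026429246040779/190475806924 ≈ 4.4364e+6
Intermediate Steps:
v(U, Q) = -3/2 - Q/2 (v(U, Q) = -(Q - 1*(-3))/2 = -(Q + 3)/2 = -(3 + Q)/2 = -3/2 - Q/2)
A = -715/2 (A = -349 + (-3/2 - ½*14) = -349 + (-3/2 - 7) = -349 - 17/2 = -715/2 ≈ -357.50)
L(H) = 469/2 (L(H) = -715/2 - 1*(-592) = -715/2 + 592 = 469/2)
(-2143738/647023 + L(526)/C) + 4436401 = (-2143738/647023 + (469/2)/1913522) + 4436401 = (-2143738*1/647023 + (469/2)*(1/1913522)) + 4436401 = (-2143738/647023 + 469/3827044) + 4436401 = -631067399745/190475806924 + 4436401 = 845026429246040779/190475806924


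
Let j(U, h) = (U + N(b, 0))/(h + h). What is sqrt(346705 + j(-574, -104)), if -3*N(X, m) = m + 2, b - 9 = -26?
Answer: sqrt(2109370029)/78 ≈ 588.82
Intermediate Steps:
b = -17 (b = 9 - 26 = -17)
N(X, m) = -2/3 - m/3 (N(X, m) = -(m + 2)/3 = -(2 + m)/3 = -2/3 - m/3)
j(U, h) = (-2/3 + U)/(2*h) (j(U, h) = (U + (-2/3 - 1/3*0))/(h + h) = (U + (-2/3 + 0))/((2*h)) = (U - 2/3)*(1/(2*h)) = (-2/3 + U)*(1/(2*h)) = (-2/3 + U)/(2*h))
sqrt(346705 + j(-574, -104)) = sqrt(346705 + (1/6)*(-2 + 3*(-574))/(-104)) = sqrt(346705 + (1/6)*(-1/104)*(-2 - 1722)) = sqrt(346705 + (1/6)*(-1/104)*(-1724)) = sqrt(346705 + 431/156) = sqrt(54086411/156) = sqrt(2109370029)/78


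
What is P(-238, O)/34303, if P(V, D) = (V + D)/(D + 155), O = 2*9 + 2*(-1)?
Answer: -74/1955271 ≈ -3.7846e-5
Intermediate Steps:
O = 16 (O = 18 - 2 = 16)
P(V, D) = (D + V)/(155 + D)
P(-238, O)/34303 = ((16 - 238)/(155 + 16))/34303 = (-222/171)*(1/34303) = ((1/171)*(-222))*(1/34303) = -74/57*1/34303 = -74/1955271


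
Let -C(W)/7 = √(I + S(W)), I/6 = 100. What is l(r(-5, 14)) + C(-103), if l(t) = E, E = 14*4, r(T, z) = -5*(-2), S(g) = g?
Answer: 56 - 7*√497 ≈ -100.05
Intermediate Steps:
I = 600 (I = 6*100 = 600)
r(T, z) = 10
E = 56
l(t) = 56
C(W) = -7*√(600 + W)
l(r(-5, 14)) + C(-103) = 56 - 7*√(600 - 103) = 56 - 7*√497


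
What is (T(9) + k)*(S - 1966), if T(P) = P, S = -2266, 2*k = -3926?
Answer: 8269328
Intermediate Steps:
k = -1963 (k = (½)*(-3926) = -1963)
(T(9) + k)*(S - 1966) = (9 - 1963)*(-2266 - 1966) = -1954*(-4232) = 8269328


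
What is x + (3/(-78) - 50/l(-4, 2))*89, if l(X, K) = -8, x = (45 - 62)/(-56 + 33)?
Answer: 662065/1196 ≈ 553.57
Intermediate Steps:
x = 17/23 (x = -17/(-23) = -17*(-1/23) = 17/23 ≈ 0.73913)
x + (3/(-78) - 50/l(-4, 2))*89 = 17/23 + (3/(-78) - 50/(-8))*89 = 17/23 + (3*(-1/78) - 50*(-⅛))*89 = 17/23 + (-1/26 + 25/4)*89 = 17/23 + (323/52)*89 = 17/23 + 28747/52 = 662065/1196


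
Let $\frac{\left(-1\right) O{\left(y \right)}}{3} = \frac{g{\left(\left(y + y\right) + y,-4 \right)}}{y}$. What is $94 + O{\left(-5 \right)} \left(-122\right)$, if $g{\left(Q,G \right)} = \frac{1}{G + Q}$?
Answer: $\frac{9296}{95} \approx 97.853$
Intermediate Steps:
$O{\left(y \right)} = - \frac{3}{y \left(-4 + 3 y\right)}$ ($O{\left(y \right)} = - 3 \frac{1}{\left(-4 + \left(\left(y + y\right) + y\right)\right) y} = - 3 \frac{1}{\left(-4 + \left(2 y + y\right)\right) y} = - 3 \frac{1}{\left(-4 + 3 y\right) y} = - 3 \frac{1}{y \left(-4 + 3 y\right)} = - \frac{3}{y \left(-4 + 3 y\right)}$)
$94 + O{\left(-5 \right)} \left(-122\right) = 94 + - \frac{3}{\left(-5\right) \left(-4 + 3 \left(-5\right)\right)} \left(-122\right) = 94 + \left(-3\right) \left(- \frac{1}{5}\right) \frac{1}{-4 - 15} \left(-122\right) = 94 + \left(-3\right) \left(- \frac{1}{5}\right) \frac{1}{-19} \left(-122\right) = 94 + \left(-3\right) \left(- \frac{1}{5}\right) \left(- \frac{1}{19}\right) \left(-122\right) = 94 - - \frac{366}{95} = 94 + \frac{366}{95} = \frac{9296}{95}$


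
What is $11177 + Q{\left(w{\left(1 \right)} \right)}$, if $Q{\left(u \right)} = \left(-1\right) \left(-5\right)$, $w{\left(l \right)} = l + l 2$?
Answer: $11182$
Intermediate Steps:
$w{\left(l \right)} = 3 l$ ($w{\left(l \right)} = l + 2 l = 3 l$)
$Q{\left(u \right)} = 5$
$11177 + Q{\left(w{\left(1 \right)} \right)} = 11177 + 5 = 11182$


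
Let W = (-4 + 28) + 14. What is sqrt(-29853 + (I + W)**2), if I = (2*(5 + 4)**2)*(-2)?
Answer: sqrt(51943) ≈ 227.91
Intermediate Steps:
W = 38 (W = 24 + 14 = 38)
I = -324 (I = (2*9**2)*(-2) = (2*81)*(-2) = 162*(-2) = -324)
sqrt(-29853 + (I + W)**2) = sqrt(-29853 + (-324 + 38)**2) = sqrt(-29853 + (-286)**2) = sqrt(-29853 + 81796) = sqrt(51943)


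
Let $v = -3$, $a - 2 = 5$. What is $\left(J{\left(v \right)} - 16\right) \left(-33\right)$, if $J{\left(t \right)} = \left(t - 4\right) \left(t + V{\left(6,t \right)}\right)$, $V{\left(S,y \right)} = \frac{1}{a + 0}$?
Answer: $-132$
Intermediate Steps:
$a = 7$ ($a = 2 + 5 = 7$)
$V{\left(S,y \right)} = \frac{1}{7}$ ($V{\left(S,y \right)} = \frac{1}{7 + 0} = \frac{1}{7}$)
$J{\left(t \right)} = \left(-4 + t\right) \left(\frac{1}{7} + t\right)$ ($J{\left(t \right)} = \left(t - 4\right) \left(t + \frac{1}{7}\right) = \left(-4 + t\right) \left(\frac{1}{7} + t\right)$)
$\left(J{\left(v \right)} - 16\right) \left(-33\right) = \left(\left(- \frac{4}{7} + \left(-3\right)^{2} - - \frac{81}{7}\right) - 16\right) \left(-33\right) = \left(\left(- \frac{4}{7} + 9 + \frac{81}{7}\right) - 16\right) \left(-33\right) = \left(20 - 16\right) \left(-33\right) = 4 \left(-33\right) = -132$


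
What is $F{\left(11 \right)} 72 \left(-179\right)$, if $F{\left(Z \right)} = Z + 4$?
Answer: $-193320$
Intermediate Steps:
$F{\left(Z \right)} = 4 + Z$
$F{\left(11 \right)} 72 \left(-179\right) = \left(4 + 11\right) 72 \left(-179\right) = 15 \cdot 72 \left(-179\right) = 1080 \left(-179\right) = -193320$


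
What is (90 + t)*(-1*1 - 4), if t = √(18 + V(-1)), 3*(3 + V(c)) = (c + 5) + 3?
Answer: -450 - 10*√39/3 ≈ -470.82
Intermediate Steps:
V(c) = -⅓ + c/3 (V(c) = -3 + ((c + 5) + 3)/3 = -3 + ((5 + c) + 3)/3 = -3 + (8 + c)/3 = -3 + (8/3 + c/3) = -⅓ + c/3)
t = 2*√39/3 (t = √(18 + (-⅓ + (⅓)*(-1))) = √(18 + (-⅓ - ⅓)) = √(18 - ⅔) = √(52/3) = 2*√39/3 ≈ 4.1633)
(90 + t)*(-1*1 - 4) = (90 + 2*√39/3)*(-1*1 - 4) = (90 + 2*√39/3)*(-1 - 4) = (90 + 2*√39/3)*(-5) = -450 - 10*√39/3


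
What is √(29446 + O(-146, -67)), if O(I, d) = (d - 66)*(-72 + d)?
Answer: √47933 ≈ 218.94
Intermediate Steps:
O(I, d) = (-72 + d)*(-66 + d) (O(I, d) = (-66 + d)*(-72 + d) = (-72 + d)*(-66 + d))
√(29446 + O(-146, -67)) = √(29446 + (4752 + (-67)² - 138*(-67))) = √(29446 + (4752 + 4489 + 9246)) = √(29446 + 18487) = √47933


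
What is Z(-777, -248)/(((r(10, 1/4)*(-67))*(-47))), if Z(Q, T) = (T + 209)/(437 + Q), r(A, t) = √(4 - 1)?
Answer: 13*√3/1070660 ≈ 2.1031e-5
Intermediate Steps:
r(A, t) = √3
Z(Q, T) = (209 + T)/(437 + Q)
Z(-777, -248)/(((r(10, 1/4)*(-67))*(-47))) = ((209 - 248)/(437 - 777))/(((√3*(-67))*(-47))) = (-39/(-340))/((-67*√3*(-47))) = (-1/340*(-39))/((3149*√3)) = 39*(√3/9447)/340 = 13*√3/1070660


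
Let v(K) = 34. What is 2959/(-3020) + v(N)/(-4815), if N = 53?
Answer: -2870053/2908260 ≈ -0.98686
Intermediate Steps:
2959/(-3020) + v(N)/(-4815) = 2959/(-3020) + 34/(-4815) = 2959*(-1/3020) + 34*(-1/4815) = -2959/3020 - 34/4815 = -2870053/2908260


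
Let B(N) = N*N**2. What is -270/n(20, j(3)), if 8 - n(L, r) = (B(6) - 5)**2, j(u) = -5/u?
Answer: 270/44513 ≈ 0.0060656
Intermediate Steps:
B(N) = N**3
n(L, r) = -44513 (n(L, r) = 8 - (6**3 - 5)**2 = 8 - (216 - 5)**2 = 8 - 1*211**2 = 8 - 1*44521 = 8 - 44521 = -44513)
-270/n(20, j(3)) = -270/(-44513) = -270*(-1/44513) = 270/44513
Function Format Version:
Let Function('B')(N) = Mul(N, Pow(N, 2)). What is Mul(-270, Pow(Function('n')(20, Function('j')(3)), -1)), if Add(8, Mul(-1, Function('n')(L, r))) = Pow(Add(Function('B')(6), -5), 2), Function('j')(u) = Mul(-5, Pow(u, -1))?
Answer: Rational(270, 44513) ≈ 0.0060656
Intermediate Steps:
Function('B')(N) = Pow(N, 3)
Function('n')(L, r) = -44513 (Function('n')(L, r) = Add(8, Mul(-1, Pow(Add(Pow(6, 3), -5), 2))) = Add(8, Mul(-1, Pow(Add(216, -5), 2))) = Add(8, Mul(-1, Pow(211, 2))) = Add(8, Mul(-1, 44521)) = Add(8, -44521) = -44513)
Mul(-270, Pow(Function('n')(20, Function('j')(3)), -1)) = Mul(-270, Pow(-44513, -1)) = Mul(-270, Rational(-1, 44513)) = Rational(270, 44513)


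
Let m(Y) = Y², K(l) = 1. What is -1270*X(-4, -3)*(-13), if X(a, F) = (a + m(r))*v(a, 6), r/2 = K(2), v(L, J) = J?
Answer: 0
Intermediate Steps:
r = 2 (r = 2*1 = 2)
X(a, F) = 24 + 6*a (X(a, F) = (a + 2²)*6 = (a + 4)*6 = (4 + a)*6 = 24 + 6*a)
-1270*X(-4, -3)*(-13) = -1270*(24 + 6*(-4))*(-13) = -1270*(24 - 24)*(-13) = -0*(-13) = -1270*0 = 0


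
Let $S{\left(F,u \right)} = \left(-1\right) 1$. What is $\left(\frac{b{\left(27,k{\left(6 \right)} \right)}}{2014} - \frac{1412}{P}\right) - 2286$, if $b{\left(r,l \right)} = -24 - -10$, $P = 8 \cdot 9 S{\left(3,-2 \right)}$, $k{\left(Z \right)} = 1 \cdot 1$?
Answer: $- \frac{41080691}{18126} \approx -2266.4$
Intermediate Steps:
$S{\left(F,u \right)} = -1$
$k{\left(Z \right)} = 1$
$P = -72$ ($P = 8 \cdot 9 \left(-1\right) = 72 \left(-1\right) = -72$)
$b{\left(r,l \right)} = -14$ ($b{\left(r,l \right)} = -24 + 10 = -14$)
$\left(\frac{b{\left(27,k{\left(6 \right)} \right)}}{2014} - \frac{1412}{P}\right) - 2286 = \left(- \frac{14}{2014} - \frac{1412}{-72}\right) - 2286 = \left(\left(-14\right) \frac{1}{2014} - - \frac{353}{18}\right) - 2286 = \left(- \frac{7}{1007} + \frac{353}{18}\right) - 2286 = \frac{355345}{18126} - 2286 = - \frac{41080691}{18126}$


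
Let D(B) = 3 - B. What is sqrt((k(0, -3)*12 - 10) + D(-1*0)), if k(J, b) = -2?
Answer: I*sqrt(31) ≈ 5.5678*I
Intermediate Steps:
sqrt((k(0, -3)*12 - 10) + D(-1*0)) = sqrt((-2*12 - 10) + (3 - (-1)*0)) = sqrt((-24 - 10) + (3 - 1*0)) = sqrt(-34 + (3 + 0)) = sqrt(-34 + 3) = sqrt(-31) = I*sqrt(31)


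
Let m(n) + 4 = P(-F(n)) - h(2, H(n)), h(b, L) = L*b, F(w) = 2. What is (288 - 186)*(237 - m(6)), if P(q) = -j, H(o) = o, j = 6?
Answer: 26418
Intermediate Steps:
P(q) = -6 (P(q) = -1*6 = -6)
m(n) = -10 - 2*n (m(n) = -4 + (-6 - n*2) = -4 + (-6 - 2*n) = -10 - 2*n)
(288 - 186)*(237 - m(6)) = (288 - 186)*(237 - (-10 - 2*6)) = 102*(237 - (-10 - 12)) = 102*(237 - 1*(-22)) = 102*(237 + 22) = 102*259 = 26418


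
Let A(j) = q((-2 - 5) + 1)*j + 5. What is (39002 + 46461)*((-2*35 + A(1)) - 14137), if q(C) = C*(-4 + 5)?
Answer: -1214258304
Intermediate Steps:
q(C) = C (q(C) = C*1 = C)
A(j) = 5 - 6*j (A(j) = ((-2 - 5) + 1)*j + 5 = (-7 + 1)*j + 5 = -6*j + 5 = 5 - 6*j)
(39002 + 46461)*((-2*35 + A(1)) - 14137) = (39002 + 46461)*((-2*35 + (5 - 6*1)) - 14137) = 85463*((-70 + (5 - 6)) - 14137) = 85463*((-70 - 1) - 14137) = 85463*(-71 - 14137) = 85463*(-14208) = -1214258304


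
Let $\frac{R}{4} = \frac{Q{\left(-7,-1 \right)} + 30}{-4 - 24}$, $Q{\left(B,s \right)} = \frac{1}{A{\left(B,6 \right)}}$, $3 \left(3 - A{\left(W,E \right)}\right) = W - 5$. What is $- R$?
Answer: $\frac{211}{49} \approx 4.3061$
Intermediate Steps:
$A{\left(W,E \right)} = \frac{14}{3} - \frac{W}{3}$ ($A{\left(W,E \right)} = 3 - \frac{W - 5}{3} = 3 - \frac{-5 + W}{3} = 3 - \left(- \frac{5}{3} + \frac{W}{3}\right) = \frac{14}{3} - \frac{W}{3}$)
$Q{\left(B,s \right)} = \frac{1}{\frac{14}{3} - \frac{B}{3}}$
$R = - \frac{211}{49}$ ($R = 4 \frac{- \frac{3}{-14 - 7} + 30}{-4 - 24} = 4 \frac{- \frac{3}{-21} + 30}{-28} = 4 \left(- \frac{\left(-3\right) \left(- \frac{1}{21}\right) + 30}{28}\right) = 4 \left(- \frac{\frac{1}{7} + 30}{28}\right) = 4 \left(\left(- \frac{1}{28}\right) \frac{211}{7}\right) = 4 \left(- \frac{211}{196}\right) = - \frac{211}{49} \approx -4.3061$)
$- R = \left(-1\right) \left(- \frac{211}{49}\right) = \frac{211}{49}$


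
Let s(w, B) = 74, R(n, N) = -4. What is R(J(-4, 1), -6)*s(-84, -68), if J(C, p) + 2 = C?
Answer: -296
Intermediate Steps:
J(C, p) = -2 + C
R(J(-4, 1), -6)*s(-84, -68) = -4*74 = -296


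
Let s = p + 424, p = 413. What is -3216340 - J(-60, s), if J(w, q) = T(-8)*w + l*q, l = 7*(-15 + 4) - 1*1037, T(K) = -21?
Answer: -2285182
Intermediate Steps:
l = -1114 (l = 7*(-11) - 1037 = -77 - 1037 = -1114)
s = 837 (s = 413 + 424 = 837)
J(w, q) = -1114*q - 21*w (J(w, q) = -21*w - 1114*q = -1114*q - 21*w)
-3216340 - J(-60, s) = -3216340 - (-1114*837 - 21*(-60)) = -3216340 - (-932418 + 1260) = -3216340 - 1*(-931158) = -3216340 + 931158 = -2285182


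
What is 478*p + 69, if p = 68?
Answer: 32573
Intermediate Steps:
478*p + 69 = 478*68 + 69 = 32504 + 69 = 32573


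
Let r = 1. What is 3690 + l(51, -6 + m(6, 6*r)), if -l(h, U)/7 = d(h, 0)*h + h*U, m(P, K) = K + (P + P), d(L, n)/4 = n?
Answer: -594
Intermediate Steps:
d(L, n) = 4*n
m(P, K) = K + 2*P
l(h, U) = -7*U*h (l(h, U) = -7*((4*0)*h + h*U) = -7*(0*h + U*h) = -7*(0 + U*h) = -7*U*h)
3690 + l(51, -6 + m(6, 6*r)) = 3690 - 7*(-6 + (6*1 + 2*6))*51 = 3690 - 7*(-6 + (6 + 12))*51 = 3690 - 7*(-6 + 18)*51 = 3690 - 7*12*51 = 3690 - 4284 = -594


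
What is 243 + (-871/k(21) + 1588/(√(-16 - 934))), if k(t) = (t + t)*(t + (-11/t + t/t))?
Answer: 218315/902 - 794*I*√38/95 ≈ 242.03 - 51.522*I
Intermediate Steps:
k(t) = 2*t*(1 + t - 11/t) (k(t) = (2*t)*(t + (-11/t + 1)) = (2*t)*(t + (1 - 11/t)) = (2*t)*(1 + t - 11/t) = 2*t*(1 + t - 11/t))
243 + (-871/k(21) + 1588/(√(-16 - 934))) = 243 + (-871/(-22 + 2*21 + 2*21²) + 1588/(√(-16 - 934))) = 243 + (-871/(-22 + 42 + 2*441) + 1588/(√(-950))) = 243 + (-871/(-22 + 42 + 882) + 1588/((5*I*√38))) = 243 + (-871/902 + 1588*(-I*√38/190)) = 243 + (-871*1/902 - 794*I*√38/95) = 243 + (-871/902 - 794*I*√38/95) = 218315/902 - 794*I*√38/95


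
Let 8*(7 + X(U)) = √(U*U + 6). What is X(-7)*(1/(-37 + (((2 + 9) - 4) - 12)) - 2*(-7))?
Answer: -587/6 + 587*√55/336 ≈ -84.877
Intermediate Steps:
X(U) = -7 + √(6 + U²)/8 (X(U) = -7 + √(U*U + 6)/8 = -7 + √(U² + 6)/8 = -7 + √(6 + U²)/8)
X(-7)*(1/(-37 + (((2 + 9) - 4) - 12)) - 2*(-7)) = (-7 + √(6 + (-7)²)/8)*(1/(-37 + (((2 + 9) - 4) - 12)) - 2*(-7)) = (-7 + √(6 + 49)/8)*(1/(-37 + ((11 - 4) - 12)) + 14) = (-7 + √55/8)*(1/(-37 + (7 - 12)) + 14) = (-7 + √55/8)*(1/(-37 - 5) + 14) = (-7 + √55/8)*(1/(-42) + 14) = (-7 + √55/8)*(-1/42 + 14) = (-7 + √55/8)*(587/42) = -587/6 + 587*√55/336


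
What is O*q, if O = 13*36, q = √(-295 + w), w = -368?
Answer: 468*I*√663 ≈ 12050.0*I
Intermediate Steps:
q = I*√663 (q = √(-295 - 368) = √(-663) = I*√663 ≈ 25.749*I)
O = 468
O*q = 468*(I*√663) = 468*I*√663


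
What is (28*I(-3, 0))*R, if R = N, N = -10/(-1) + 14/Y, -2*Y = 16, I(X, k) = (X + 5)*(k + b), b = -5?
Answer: -2310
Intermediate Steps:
I(X, k) = (-5 + k)*(5 + X) (I(X, k) = (X + 5)*(k - 5) = (5 + X)*(-5 + k) = (-5 + k)*(5 + X))
Y = -8 (Y = -1/2*16 = -8)
N = 33/4 (N = -10/(-1) + 14/(-8) = -10*(-1) + 14*(-1/8) = 10 - 7/4 = 33/4 ≈ 8.2500)
R = 33/4 ≈ 8.2500
(28*I(-3, 0))*R = (28*(-25 - 5*(-3) + 5*0 - 3*0))*(33/4) = (28*(-25 + 15 + 0 + 0))*(33/4) = (28*(-10))*(33/4) = -280*33/4 = -2310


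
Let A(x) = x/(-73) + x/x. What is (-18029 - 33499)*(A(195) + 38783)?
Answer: -145877674536/73 ≈ -1.9983e+9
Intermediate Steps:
A(x) = 1 - x/73 (A(x) = x*(-1/73) + 1 = -x/73 + 1 = 1 - x/73)
(-18029 - 33499)*(A(195) + 38783) = (-18029 - 33499)*((1 - 1/73*195) + 38783) = -51528*((1 - 195/73) + 38783) = -51528*(-122/73 + 38783) = -51528*2831037/73 = -145877674536/73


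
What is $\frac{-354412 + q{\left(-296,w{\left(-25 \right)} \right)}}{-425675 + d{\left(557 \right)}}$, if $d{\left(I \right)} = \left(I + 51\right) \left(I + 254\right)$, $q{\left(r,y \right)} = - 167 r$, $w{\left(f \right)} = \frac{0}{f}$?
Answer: $- \frac{4420}{977} \approx -4.5241$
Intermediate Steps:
$w{\left(f \right)} = 0$
$d{\left(I \right)} = \left(51 + I\right) \left(254 + I\right)$
$\frac{-354412 + q{\left(-296,w{\left(-25 \right)} \right)}}{-425675 + d{\left(557 \right)}} = \frac{-354412 - -49432}{-425675 + \left(12954 + 557^{2} + 305 \cdot 557\right)} = \frac{-354412 + 49432}{-425675 + \left(12954 + 310249 + 169885\right)} = - \frac{304980}{-425675 + 493088} = - \frac{304980}{67413} = \left(-304980\right) \frac{1}{67413} = - \frac{4420}{977}$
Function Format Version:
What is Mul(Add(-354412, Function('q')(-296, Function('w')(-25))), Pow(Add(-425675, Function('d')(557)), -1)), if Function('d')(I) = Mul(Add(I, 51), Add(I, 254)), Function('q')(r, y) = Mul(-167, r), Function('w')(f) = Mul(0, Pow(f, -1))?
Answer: Rational(-4420, 977) ≈ -4.5241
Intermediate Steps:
Function('w')(f) = 0
Function('d')(I) = Mul(Add(51, I), Add(254, I))
Mul(Add(-354412, Function('q')(-296, Function('w')(-25))), Pow(Add(-425675, Function('d')(557)), -1)) = Mul(Add(-354412, Mul(-167, -296)), Pow(Add(-425675, Add(12954, Pow(557, 2), Mul(305, 557))), -1)) = Mul(Add(-354412, 49432), Pow(Add(-425675, Add(12954, 310249, 169885)), -1)) = Mul(-304980, Pow(Add(-425675, 493088), -1)) = Mul(-304980, Pow(67413, -1)) = Mul(-304980, Rational(1, 67413)) = Rational(-4420, 977)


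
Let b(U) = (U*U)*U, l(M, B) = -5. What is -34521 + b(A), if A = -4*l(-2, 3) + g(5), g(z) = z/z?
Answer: -25260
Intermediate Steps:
g(z) = 1
A = 21 (A = -4*(-5) + 1 = 20 + 1 = 21)
b(U) = U³ (b(U) = U²*U = U³)
-34521 + b(A) = -34521 + 21³ = -34521 + 9261 = -25260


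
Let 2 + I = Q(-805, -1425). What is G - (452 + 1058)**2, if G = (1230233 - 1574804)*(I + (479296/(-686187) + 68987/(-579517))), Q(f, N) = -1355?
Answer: 61714309534363437128/132552343893 ≈ 4.6558e+8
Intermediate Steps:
I = -1357 (I = -2 - 1355 = -1357)
G = 62016542133673866428/132552343893 (G = (1230233 - 1574804)*(-1357 + (479296/(-686187) + 68987/(-579517))) = -344571*(-1357 + (479296*(-1/686187) + 68987*(-1/579517))) = -344571*(-1357 + (-479296/686187 - 68987/579517)) = -344571*(-1357 - 325098162601/397657031679) = -344571*(-539945690151004/397657031679) = 62016542133673866428/132552343893 ≈ 4.6786e+8)
G - (452 + 1058)**2 = 62016542133673866428/132552343893 - (452 + 1058)**2 = 62016542133673866428/132552343893 - 1*1510**2 = 62016542133673866428/132552343893 - 1*2280100 = 62016542133673866428/132552343893 - 2280100 = 61714309534363437128/132552343893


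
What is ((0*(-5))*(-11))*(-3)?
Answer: 0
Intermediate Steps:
((0*(-5))*(-11))*(-3) = (0*(-11))*(-3) = 0*(-3) = 0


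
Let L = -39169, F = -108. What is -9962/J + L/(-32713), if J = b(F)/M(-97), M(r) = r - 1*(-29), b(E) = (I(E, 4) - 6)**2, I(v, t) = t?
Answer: 5540116571/32713 ≈ 1.6936e+5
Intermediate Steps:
b(E) = 4 (b(E) = (4 - 6)**2 = (-2)**2 = 4)
M(r) = 29 + r (M(r) = r + 29 = 29 + r)
J = -1/17 (J = 4/(29 - 97) = 4/(-68) = 4*(-1/68) = -1/17 ≈ -0.058824)
-9962/J + L/(-32713) = -9962/(-1/17) - 39169/(-32713) = -9962*(-17) - 39169*(-1/32713) = 169354 + 39169/32713 = 5540116571/32713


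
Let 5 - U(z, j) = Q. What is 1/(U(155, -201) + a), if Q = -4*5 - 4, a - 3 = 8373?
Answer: 1/8405 ≈ 0.00011898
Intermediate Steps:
a = 8376 (a = 3 + 8373 = 8376)
Q = -24 (Q = -20 - 4 = -24)
U(z, j) = 29 (U(z, j) = 5 - 1*(-24) = 5 + 24 = 29)
1/(U(155, -201) + a) = 1/(29 + 8376) = 1/8405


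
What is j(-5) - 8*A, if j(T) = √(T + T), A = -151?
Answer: 1208 + I*√10 ≈ 1208.0 + 3.1623*I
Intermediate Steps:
j(T) = √2*√T (j(T) = √(2*T) = √2*√T)
j(-5) - 8*A = √2*√(-5) - 8*(-151) = √2*(I*√5) + 1208 = I*√10 + 1208 = 1208 + I*√10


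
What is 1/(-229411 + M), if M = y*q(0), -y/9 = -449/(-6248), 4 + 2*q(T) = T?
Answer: -3124/716675923 ≈ -4.3590e-6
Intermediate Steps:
q(T) = -2 + T/2
y = -4041/6248 (y = -(-4041)/(-6248) = -(-4041)*(-1)/6248 = -9*449/6248 = -4041/6248 ≈ -0.64677)
M = 4041/3124 (M = -4041*(-2 + (½)*0)/6248 = -4041*(-2 + 0)/6248 = -4041/6248*(-2) = 4041/3124 ≈ 1.2935)
1/(-229411 + M) = 1/(-229411 + 4041/3124) = 1/(-716675923/3124) = -3124/716675923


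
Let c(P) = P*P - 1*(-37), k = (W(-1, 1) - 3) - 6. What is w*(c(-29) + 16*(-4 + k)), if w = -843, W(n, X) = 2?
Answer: -591786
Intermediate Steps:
k = -7 (k = (2 - 3) - 6 = -1 - 6 = -7)
c(P) = 37 + P² (c(P) = P² + 37 = 37 + P²)
w*(c(-29) + 16*(-4 + k)) = -843*((37 + (-29)²) + 16*(-4 - 7)) = -843*((37 + 841) + 16*(-11)) = -843*(878 - 176) = -843*702 = -591786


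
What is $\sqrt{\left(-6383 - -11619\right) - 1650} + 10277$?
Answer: $10277 + \sqrt{3586} \approx 10337.0$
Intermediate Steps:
$\sqrt{\left(-6383 - -11619\right) - 1650} + 10277 = \sqrt{\left(-6383 + 11619\right) - 1650} + 10277 = \sqrt{5236 - 1650} + 10277 = \sqrt{3586} + 10277 = 10277 + \sqrt{3586}$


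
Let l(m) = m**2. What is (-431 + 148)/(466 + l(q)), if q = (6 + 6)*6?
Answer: -283/5650 ≈ -0.050089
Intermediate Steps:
q = 72 (q = 12*6 = 72)
(-431 + 148)/(466 + l(q)) = (-431 + 148)/(466 + 72**2) = -283/(466 + 5184) = -283/5650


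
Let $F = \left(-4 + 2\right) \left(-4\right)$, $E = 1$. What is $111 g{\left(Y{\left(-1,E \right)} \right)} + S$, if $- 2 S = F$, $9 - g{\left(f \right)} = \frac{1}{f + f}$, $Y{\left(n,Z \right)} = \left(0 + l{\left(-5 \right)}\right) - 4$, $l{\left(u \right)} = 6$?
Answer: $\frac{3869}{4} \approx 967.25$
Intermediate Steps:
$Y{\left(n,Z \right)} = 2$ ($Y{\left(n,Z \right)} = \left(0 + 6\right) - 4 = 6 - 4 = 2$)
$F = 8$ ($F = \left(-2\right) \left(-4\right) = 8$)
$g{\left(f \right)} = 9 - \frac{1}{2 f}$ ($g{\left(f \right)} = 9 - \frac{1}{f + f} = 9 - \frac{1}{2 f}$)
$S = -4$ ($S = \left(- \frac{1}{2}\right) 8 = -4$)
$111 g{\left(Y{\left(-1,E \right)} \right)} + S = 111 \left(9 - \frac{1}{2 \cdot 2}\right) - 4 = 111 \left(9 - \frac{1}{4}\right) - 4 = 111 \cdot \frac{35}{4} - 4 = \frac{3885}{4} - 4 = \frac{3869}{4}$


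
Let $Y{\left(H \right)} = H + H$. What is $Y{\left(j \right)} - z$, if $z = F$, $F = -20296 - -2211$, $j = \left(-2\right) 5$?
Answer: $18065$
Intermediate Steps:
$j = -10$
$Y{\left(H \right)} = 2 H$
$F = -18085$ ($F = -20296 + 2211 = -18085$)
$z = -18085$
$Y{\left(j \right)} - z = 2 \left(-10\right) - -18085 = -20 + 18085 = 18065$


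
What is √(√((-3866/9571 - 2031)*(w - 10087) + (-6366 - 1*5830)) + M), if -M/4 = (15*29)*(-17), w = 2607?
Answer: √(9375943020 + 1126*√1203111735829)/563 ≈ 182.97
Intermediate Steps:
M = 29580 (M = -4*15*29*(-17) = -1740*(-17) = -4*(-7395) = 29580)
√(√((-3866/9571 - 2031)*(w - 10087) + (-6366 - 1*5830)) + M) = √(√((-3866/9571 - 2031)*(2607 - 10087) + (-6366 - 1*5830)) + 29580) = √(√((-3866*1/9571 - 2031)*(-7480) + (-6366 - 5830)) + 29580) = √(√((-3866/9571 - 2031)*(-7480) - 12196) + 29580) = √(√(-19442567/9571*(-7480) - 12196) + 29580) = √(√(8554729480/563 - 12196) + 29580) = √(√(8547863132/563) + 29580) = √(2*√1203111735829/563 + 29580) = √(29580 + 2*√1203111735829/563)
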